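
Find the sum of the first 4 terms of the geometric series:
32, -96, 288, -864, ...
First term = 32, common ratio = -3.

Sₙ = a(1 - rⁿ) / (1 - r)
S_4 = 32(1 - (-3)^4) / (1 - (-3))
S_4 = 32(1 - 81) / (4)
S_4 = -640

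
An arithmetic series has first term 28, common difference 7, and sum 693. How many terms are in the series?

Using S = n/2 × [2a + (n-1)d]
693 = n/2 × [2(28) + (n-1)(7)]
693 = n/2 × [56 + 7n - 7]
1386 = n × [49 + 7n]
7n² + (49)n - 1386 = 0
Discriminant: Δ = (49)² - 4(7)(-1386) = 2401 + 38808 = 41209
√Δ = 203
n = [-(49) + √Δ] / (2·7) = (-49 + 203) / 14 = 154 / 14 = 11
(The negative root is discarded since n must be a positive integer.)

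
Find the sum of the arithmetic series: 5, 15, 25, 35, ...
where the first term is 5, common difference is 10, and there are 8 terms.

Sₙ = n/2 × (first + last)
Last term = a + (n-1)d = 5 + (8-1)×10 = 75
S_8 = 8/2 × (5 + 75)
S_8 = 8/2 × 80 = 320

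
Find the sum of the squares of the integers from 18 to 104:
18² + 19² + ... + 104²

Use ∑_{k=1}^{n} k² = n(n+1)(2n+1)/6, then subtract the first 17 terms.
∑_{k=1}^{104} k² = 104×105×209/6 = 380380
∑_{k=1}^{17} k² = 17×18×35/6 = 1785
∑_{k=18}^{104} k² = 380380 - 1785 = 378595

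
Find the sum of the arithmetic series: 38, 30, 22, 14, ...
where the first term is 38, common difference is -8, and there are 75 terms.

Sₙ = n/2 × (first + last)
Last term = a + (n-1)d = 38 + (75-1)×(-8) = -554
S_75 = 75/2 × (38 + (-554))
S_75 = 75/2 × (-516) = -19350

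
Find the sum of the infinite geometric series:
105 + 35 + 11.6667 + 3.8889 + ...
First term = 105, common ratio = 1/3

For |r| < 1, S = a / (1 - r)
S = 105 / (1 - (1/3))
S = 105 / (2/3)
S = 315/2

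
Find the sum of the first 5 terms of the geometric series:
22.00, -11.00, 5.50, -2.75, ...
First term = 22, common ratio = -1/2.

Sₙ = a(1 - rⁿ) / (1 - r)
S_5 = 22(1 - (-1/2)^5) / (1 - (-1/2))
S_5 = 22(1 - (-1/32)) / (3/2)
S_5 = 121/8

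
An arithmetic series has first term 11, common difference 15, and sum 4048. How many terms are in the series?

Using S = n/2 × [2a + (n-1)d]
4048 = n/2 × [2(11) + (n-1)(15)]
4048 = n/2 × [22 + 15n - 15]
8096 = n × [7 + 15n]
15n² + (7)n - 8096 = 0
Discriminant: Δ = (7)² - 4(15)(-8096) = 49 + 485760 = 485809
√Δ = 697
n = [-(7) + √Δ] / (2·15) = (-7 + 697) / 30 = 690 / 30 = 23
(The negative root is discarded since n must be a positive integer.)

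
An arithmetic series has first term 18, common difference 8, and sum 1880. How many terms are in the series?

Using S = n/2 × [2a + (n-1)d]
1880 = n/2 × [2(18) + (n-1)(8)]
1880 = n/2 × [36 + 8n - 8]
3760 = n × [28 + 8n]
8n² + (28)n - 3760 = 0
Discriminant: Δ = (28)² - 4(8)(-3760) = 784 + 120320 = 121104
√Δ = 348
n = [-(28) + √Δ] / (2·8) = (-28 + 348) / 16 = 320 / 16 = 20
(The negative root is discarded since n must be a positive integer.)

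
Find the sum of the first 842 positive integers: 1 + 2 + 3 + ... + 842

Formula: ∑k = n(n+1)/2
= 842×843/2
= 709806/2
= 354903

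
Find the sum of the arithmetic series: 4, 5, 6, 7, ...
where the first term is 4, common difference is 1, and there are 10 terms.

Sₙ = n/2 × (first + last)
Last term = a + (n-1)d = 4 + (10-1)×1 = 13
S_10 = 10/2 × (4 + 13)
S_10 = 10/2 × 17 = 85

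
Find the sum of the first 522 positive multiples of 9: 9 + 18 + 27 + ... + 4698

Factor out 9: = 9(1 + 2 + ... + 522) = 9 × n(n+1)/2
= 9 × 522×523/2
= 9 × 136503
= 1228527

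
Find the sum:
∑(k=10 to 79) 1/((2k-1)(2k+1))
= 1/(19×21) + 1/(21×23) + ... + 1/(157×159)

Partial fractions: 1/((2k-1)(2k+1)) = (1/2)[1/(2k-1) - 1/(2k+1)]
The series telescopes:
= (1/2)[1/19 - 1/159]
= 70/3021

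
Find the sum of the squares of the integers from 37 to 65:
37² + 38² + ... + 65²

Use ∑_{k=1}^{n} k² = n(n+1)(2n+1)/6, then subtract the first 36 terms.
∑_{k=1}^{65} k² = 65×66×131/6 = 93665
∑_{k=1}^{36} k² = 36×37×73/6 = 16206
∑_{k=37}^{65} k² = 93665 - 16206 = 77459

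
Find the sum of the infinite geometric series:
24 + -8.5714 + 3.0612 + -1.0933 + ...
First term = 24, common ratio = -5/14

For |r| < 1, S = a / (1 - r)
S = 24 / (1 - (-5/14))
S = 24 / (19/14)
S = 336/19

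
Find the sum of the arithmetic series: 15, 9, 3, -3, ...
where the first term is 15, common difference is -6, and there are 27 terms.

Sₙ = n/2 × (first + last)
Last term = a + (n-1)d = 15 + (27-1)×(-6) = -141
S_27 = 27/2 × (15 + (-141))
S_27 = 27/2 × (-126) = -1701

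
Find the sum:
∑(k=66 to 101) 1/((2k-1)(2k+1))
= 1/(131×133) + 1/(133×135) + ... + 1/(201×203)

Partial fractions: 1/((2k-1)(2k+1)) = (1/2)[1/(2k-1) - 1/(2k+1)]
The series telescopes:
= (1/2)[1/131 - 1/203]
= 36/26593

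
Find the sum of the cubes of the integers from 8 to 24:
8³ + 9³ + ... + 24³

Use ∑_{k=1}^{n} k³ = [n(n+1)/2]², then subtract the first 7 terms.
∑_{k=1}^{24} k³ = [24×25/2]² = 300² = 90000
∑_{k=1}^{7} k³ = [7×8/2]² = 28² = 784
∑_{k=8}^{24} k³ = 90000 - 784 = 89216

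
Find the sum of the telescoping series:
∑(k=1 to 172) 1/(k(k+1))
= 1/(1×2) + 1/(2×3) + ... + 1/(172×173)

Partial fractions: 1/(k(k+1)) = 1/k - 1/(k+1)
The series telescopes:
= (1/1 - 1/2) + (1/2 - 1/3) + ... + (1/172 - 1/173)
= 1/1 - 1/173
= 172/173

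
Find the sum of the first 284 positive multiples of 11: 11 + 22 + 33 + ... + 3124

Factor out 11: = 11(1 + 2 + ... + 284) = 11 × n(n+1)/2
= 11 × 284×285/2
= 11 × 40470
= 445170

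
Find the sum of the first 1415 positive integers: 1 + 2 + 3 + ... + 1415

Formula: ∑k = n(n+1)/2
= 1415×1416/2
= 2003640/2
= 1001820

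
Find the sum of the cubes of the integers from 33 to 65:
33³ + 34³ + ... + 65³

Use ∑_{k=1}^{n} k³ = [n(n+1)/2]², then subtract the first 32 terms.
∑_{k=1}^{65} k³ = [65×66/2]² = 2145² = 4601025
∑_{k=1}^{32} k³ = [32×33/2]² = 528² = 278784
∑_{k=33}^{65} k³ = 4601025 - 278784 = 4322241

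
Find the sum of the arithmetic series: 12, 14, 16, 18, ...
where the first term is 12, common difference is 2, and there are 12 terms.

Sₙ = n/2 × (first + last)
Last term = a + (n-1)d = 12 + (12-1)×2 = 34
S_12 = 12/2 × (12 + 34)
S_12 = 12/2 × 46 = 276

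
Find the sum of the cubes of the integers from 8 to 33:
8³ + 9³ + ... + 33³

Use ∑_{k=1}^{n} k³ = [n(n+1)/2]², then subtract the first 7 terms.
∑_{k=1}^{33} k³ = [33×34/2]² = 561² = 314721
∑_{k=1}^{7} k³ = [7×8/2]² = 28² = 784
∑_{k=8}^{33} k³ = 314721 - 784 = 313937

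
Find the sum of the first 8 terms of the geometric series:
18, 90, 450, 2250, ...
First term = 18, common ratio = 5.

Sₙ = a(1 - rⁿ) / (1 - r)
S_8 = 18(1 - 5^8) / (1 - 5)
S_8 = 18(1 - 390625) / (-4)
S_8 = 1757808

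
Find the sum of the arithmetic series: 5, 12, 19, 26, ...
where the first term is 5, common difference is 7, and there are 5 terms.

Sₙ = n/2 × (first + last)
Last term = a + (n-1)d = 5 + (5-1)×7 = 33
S_5 = 5/2 × (5 + 33)
S_5 = 5/2 × 38 = 95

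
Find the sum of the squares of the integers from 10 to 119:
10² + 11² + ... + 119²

Use ∑_{k=1}^{n} k² = n(n+1)(2n+1)/6, then subtract the first 9 terms.
∑_{k=1}^{119} k² = 119×120×239/6 = 568820
∑_{k=1}^{9} k² = 9×10×19/6 = 285
∑_{k=10}^{119} k² = 568820 - 285 = 568535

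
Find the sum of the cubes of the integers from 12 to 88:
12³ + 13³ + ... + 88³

Use ∑_{k=1}^{n} k³ = [n(n+1)/2]², then subtract the first 11 terms.
∑_{k=1}^{88} k³ = [88×89/2]² = 3916² = 15335056
∑_{k=1}^{11} k³ = [11×12/2]² = 66² = 4356
∑_{k=12}^{88} k³ = 15335056 - 4356 = 15330700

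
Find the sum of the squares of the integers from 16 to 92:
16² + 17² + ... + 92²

Use ∑_{k=1}^{n} k² = n(n+1)(2n+1)/6, then subtract the first 15 terms.
∑_{k=1}^{92} k² = 92×93×185/6 = 263810
∑_{k=1}^{15} k² = 15×16×31/6 = 1240
∑_{k=16}^{92} k² = 263810 - 1240 = 262570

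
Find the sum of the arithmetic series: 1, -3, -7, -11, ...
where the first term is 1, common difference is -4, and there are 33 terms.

Sₙ = n/2 × (first + last)
Last term = a + (n-1)d = 1 + (33-1)×(-4) = -127
S_33 = 33/2 × (1 + (-127))
S_33 = 33/2 × (-126) = -2079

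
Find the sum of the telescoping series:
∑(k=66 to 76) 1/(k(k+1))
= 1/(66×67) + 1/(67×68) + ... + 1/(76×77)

Partial fractions: 1/(k(k+1)) = 1/k - 1/(k+1)
The series telescopes:
= (1/66 - 1/67) + (1/67 - 1/68) + ... + (1/76 - 1/77)
= 1/66 - 1/77
= 1/462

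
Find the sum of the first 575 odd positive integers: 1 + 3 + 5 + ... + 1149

Sum of first n odd numbers = n²
= 575²
= 330625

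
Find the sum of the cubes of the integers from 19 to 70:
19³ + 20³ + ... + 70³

Use ∑_{k=1}^{n} k³ = [n(n+1)/2]², then subtract the first 18 terms.
∑_{k=1}^{70} k³ = [70×71/2]² = 2485² = 6175225
∑_{k=1}^{18} k³ = [18×19/2]² = 171² = 29241
∑_{k=19}^{70} k³ = 6175225 - 29241 = 6145984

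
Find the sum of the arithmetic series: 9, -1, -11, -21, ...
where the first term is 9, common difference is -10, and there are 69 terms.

Sₙ = n/2 × (first + last)
Last term = a + (n-1)d = 9 + (69-1)×(-10) = -671
S_69 = 69/2 × (9 + (-671))
S_69 = 69/2 × (-662) = -22839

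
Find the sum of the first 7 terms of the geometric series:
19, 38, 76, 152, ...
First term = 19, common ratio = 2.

Sₙ = a(1 - rⁿ) / (1 - r)
S_7 = 19(1 - 2^7) / (1 - 2)
S_7 = 19(1 - 128) / (-1)
S_7 = 2413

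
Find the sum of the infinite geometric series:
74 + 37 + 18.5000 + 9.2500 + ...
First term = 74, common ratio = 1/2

For |r| < 1, S = a / (1 - r)
S = 74 / (1 - (1/2))
S = 74 / (1/2)
S = 148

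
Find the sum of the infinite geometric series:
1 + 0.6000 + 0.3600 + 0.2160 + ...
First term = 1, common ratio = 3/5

For |r| < 1, S = a / (1 - r)
S = 1 / (1 - (3/5))
S = 1 / (2/5)
S = 5/2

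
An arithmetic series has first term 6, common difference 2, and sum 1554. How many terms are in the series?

Using S = n/2 × [2a + (n-1)d]
1554 = n/2 × [2(6) + (n-1)(2)]
1554 = n/2 × [12 + 2n - 2]
3108 = n × [10 + 2n]
2n² + (10)n - 3108 = 0
Discriminant: Δ = (10)² - 4(2)(-3108) = 100 + 24864 = 24964
√Δ = 158
n = [-(10) + √Δ] / (2·2) = (-10 + 158) / 4 = 148 / 4 = 37
(The negative root is discarded since n must be a positive integer.)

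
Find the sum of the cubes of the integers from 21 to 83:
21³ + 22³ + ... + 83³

Use ∑_{k=1}^{n} k³ = [n(n+1)/2]², then subtract the first 20 terms.
∑_{k=1}^{83} k³ = [83×84/2]² = 3486² = 12152196
∑_{k=1}^{20} k³ = [20×21/2]² = 210² = 44100
∑_{k=21}^{83} k³ = 12152196 - 44100 = 12108096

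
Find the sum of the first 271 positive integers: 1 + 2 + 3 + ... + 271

Formula: ∑k = n(n+1)/2
= 271×272/2
= 73712/2
= 36856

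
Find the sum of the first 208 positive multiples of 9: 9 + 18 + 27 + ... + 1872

Factor out 9: = 9(1 + 2 + ... + 208) = 9 × n(n+1)/2
= 9 × 208×209/2
= 9 × 21736
= 195624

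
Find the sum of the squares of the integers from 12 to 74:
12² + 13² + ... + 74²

Use ∑_{k=1}^{n} k² = n(n+1)(2n+1)/6, then subtract the first 11 terms.
∑_{k=1}^{74} k² = 74×75×149/6 = 137825
∑_{k=1}^{11} k² = 11×12×23/6 = 506
∑_{k=12}^{74} k² = 137825 - 506 = 137319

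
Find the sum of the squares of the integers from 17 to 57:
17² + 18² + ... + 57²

Use ∑_{k=1}^{n} k² = n(n+1)(2n+1)/6, then subtract the first 16 terms.
∑_{k=1}^{57} k² = 57×58×115/6 = 63365
∑_{k=1}^{16} k² = 16×17×33/6 = 1496
∑_{k=17}^{57} k² = 63365 - 1496 = 61869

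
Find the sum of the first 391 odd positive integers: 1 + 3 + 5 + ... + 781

Sum of first n odd numbers = n²
= 391²
= 152881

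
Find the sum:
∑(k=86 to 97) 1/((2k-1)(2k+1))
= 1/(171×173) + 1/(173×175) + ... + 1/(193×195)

Partial fractions: 1/((2k-1)(2k+1)) = (1/2)[1/(2k-1) - 1/(2k+1)]
The series telescopes:
= (1/2)[1/171 - 1/195]
= 4/11115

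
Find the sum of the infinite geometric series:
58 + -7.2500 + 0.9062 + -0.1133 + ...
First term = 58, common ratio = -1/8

For |r| < 1, S = a / (1 - r)
S = 58 / (1 - (-1/8))
S = 58 / (9/8)
S = 464/9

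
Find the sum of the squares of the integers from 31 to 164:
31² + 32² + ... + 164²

Use ∑_{k=1}^{n} k² = n(n+1)(2n+1)/6, then subtract the first 30 terms.
∑_{k=1}^{164} k² = 164×165×329/6 = 1483790
∑_{k=1}^{30} k² = 30×31×61/6 = 9455
∑_{k=31}^{164} k² = 1483790 - 9455 = 1474335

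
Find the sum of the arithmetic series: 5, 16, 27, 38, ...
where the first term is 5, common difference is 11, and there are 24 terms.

Sₙ = n/2 × (first + last)
Last term = a + (n-1)d = 5 + (24-1)×11 = 258
S_24 = 24/2 × (5 + 258)
S_24 = 24/2 × 263 = 3156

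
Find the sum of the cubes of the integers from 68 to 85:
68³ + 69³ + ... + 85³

Use ∑_{k=1}^{n} k³ = [n(n+1)/2]², then subtract the first 67 terms.
∑_{k=1}^{85} k³ = [85×86/2]² = 3655² = 13359025
∑_{k=1}^{67} k³ = [67×68/2]² = 2278² = 5189284
∑_{k=68}^{85} k³ = 13359025 - 5189284 = 8169741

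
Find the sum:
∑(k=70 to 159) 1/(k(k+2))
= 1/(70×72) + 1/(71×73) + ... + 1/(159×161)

Partial fractions: 1/(k(k+2)) = (1/2)[1/k - 1/(k+2)]
Telescoping leaves the first two and last two terms:
= (1/2)[1/70 + 1/71 - 1/160 - 1/161]
= 29097/3657920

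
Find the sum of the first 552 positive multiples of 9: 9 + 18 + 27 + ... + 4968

Factor out 9: = 9(1 + 2 + ... + 552) = 9 × n(n+1)/2
= 9 × 552×553/2
= 9 × 152628
= 1373652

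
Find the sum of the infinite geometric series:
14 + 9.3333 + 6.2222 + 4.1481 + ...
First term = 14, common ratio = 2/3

For |r| < 1, S = a / (1 - r)
S = 14 / (1 - (2/3))
S = 14 / (1/3)
S = 42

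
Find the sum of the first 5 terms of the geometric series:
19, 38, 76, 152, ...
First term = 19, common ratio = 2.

Sₙ = a(1 - rⁿ) / (1 - r)
S_5 = 19(1 - 2^5) / (1 - 2)
S_5 = 19(1 - 32) / (-1)
S_5 = 589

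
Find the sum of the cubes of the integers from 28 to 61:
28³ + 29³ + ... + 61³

Use ∑_{k=1}^{n} k³ = [n(n+1)/2]², then subtract the first 27 terms.
∑_{k=1}^{61} k³ = [61×62/2]² = 1891² = 3575881
∑_{k=1}^{27} k³ = [27×28/2]² = 378² = 142884
∑_{k=28}^{61} k³ = 3575881 - 142884 = 3432997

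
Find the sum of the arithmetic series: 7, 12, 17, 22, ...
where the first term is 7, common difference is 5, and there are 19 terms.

Sₙ = n/2 × (first + last)
Last term = a + (n-1)d = 7 + (19-1)×5 = 97
S_19 = 19/2 × (7 + 97)
S_19 = 19/2 × 104 = 988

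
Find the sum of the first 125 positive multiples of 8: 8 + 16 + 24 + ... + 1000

Factor out 8: = 8(1 + 2 + ... + 125) = 8 × n(n+1)/2
= 8 × 125×126/2
= 8 × 7875
= 63000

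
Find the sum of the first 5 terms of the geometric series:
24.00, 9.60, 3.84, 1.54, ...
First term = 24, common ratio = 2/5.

Sₙ = a(1 - rⁿ) / (1 - r)
S_5 = 24(1 - (2/5)^5) / (1 - (2/5))
S_5 = 24(1 - (32/3125)) / (3/5)
S_5 = 24744/625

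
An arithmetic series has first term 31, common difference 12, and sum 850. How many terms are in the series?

Using S = n/2 × [2a + (n-1)d]
850 = n/2 × [2(31) + (n-1)(12)]
850 = n/2 × [62 + 12n - 12]
1700 = n × [50 + 12n]
12n² + (50)n - 1700 = 0
Discriminant: Δ = (50)² - 4(12)(-1700) = 2500 + 81600 = 84100
√Δ = 290
n = [-(50) + √Δ] / (2·12) = (-50 + 290) / 24 = 240 / 24 = 10
(The negative root is discarded since n must be a positive integer.)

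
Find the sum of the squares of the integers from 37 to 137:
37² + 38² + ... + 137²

Use ∑_{k=1}^{n} k² = n(n+1)(2n+1)/6, then subtract the first 36 terms.
∑_{k=1}^{137} k² = 137×138×275/6 = 866525
∑_{k=1}^{36} k² = 36×37×73/6 = 16206
∑_{k=37}^{137} k² = 866525 - 16206 = 850319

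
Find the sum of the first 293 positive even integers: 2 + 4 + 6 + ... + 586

Sum of first n even numbers = n(n+1)
= 293×294
= 86142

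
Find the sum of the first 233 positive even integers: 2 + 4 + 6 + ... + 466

Sum of first n even numbers = n(n+1)
= 233×234
= 54522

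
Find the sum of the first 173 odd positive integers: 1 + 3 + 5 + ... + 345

Sum of first n odd numbers = n²
= 173²
= 29929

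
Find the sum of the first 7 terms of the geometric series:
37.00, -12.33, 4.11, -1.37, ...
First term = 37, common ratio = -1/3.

Sₙ = a(1 - rⁿ) / (1 - r)
S_7 = 37(1 - (-1/3)^7) / (1 - (-1/3))
S_7 = 37(1 - (-1/2187)) / (4/3)
S_7 = 20239/729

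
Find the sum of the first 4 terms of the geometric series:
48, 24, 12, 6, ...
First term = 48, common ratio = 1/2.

Sₙ = a(1 - rⁿ) / (1 - r)
S_4 = 48(1 - (1/2)^4) / (1 - (1/2))
S_4 = 48(1 - (1/16)) / (1/2)
S_4 = 90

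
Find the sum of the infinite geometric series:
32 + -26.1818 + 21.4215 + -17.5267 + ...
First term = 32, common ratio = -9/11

For |r| < 1, S = a / (1 - r)
S = 32 / (1 - (-9/11))
S = 32 / (20/11)
S = 88/5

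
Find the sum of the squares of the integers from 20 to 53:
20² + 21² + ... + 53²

Use ∑_{k=1}^{n} k² = n(n+1)(2n+1)/6, then subtract the first 19 terms.
∑_{k=1}^{53} k² = 53×54×107/6 = 51039
∑_{k=1}^{19} k² = 19×20×39/6 = 2470
∑_{k=20}^{53} k² = 51039 - 2470 = 48569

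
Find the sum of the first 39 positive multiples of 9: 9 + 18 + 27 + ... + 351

Factor out 9: = 9(1 + 2 + ... + 39) = 9 × n(n+1)/2
= 9 × 39×40/2
= 9 × 780
= 7020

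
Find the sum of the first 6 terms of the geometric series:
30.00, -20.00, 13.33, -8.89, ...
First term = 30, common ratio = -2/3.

Sₙ = a(1 - rⁿ) / (1 - r)
S_6 = 30(1 - (-2/3)^6) / (1 - (-2/3))
S_6 = 30(1 - (64/729)) / (5/3)
S_6 = 1330/81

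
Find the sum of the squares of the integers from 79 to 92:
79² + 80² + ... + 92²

Use ∑_{k=1}^{n} k² = n(n+1)(2n+1)/6, then subtract the first 78 terms.
∑_{k=1}^{92} k² = 92×93×185/6 = 263810
∑_{k=1}^{78} k² = 78×79×157/6 = 161239
∑_{k=79}^{92} k² = 263810 - 161239 = 102571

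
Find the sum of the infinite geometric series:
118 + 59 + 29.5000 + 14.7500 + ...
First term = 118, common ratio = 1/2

For |r| < 1, S = a / (1 - r)
S = 118 / (1 - (1/2))
S = 118 / (1/2)
S = 236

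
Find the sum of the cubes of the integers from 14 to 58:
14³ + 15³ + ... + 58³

Use ∑_{k=1}^{n} k³ = [n(n+1)/2]², then subtract the first 13 terms.
∑_{k=1}^{58} k³ = [58×59/2]² = 1711² = 2927521
∑_{k=1}^{13} k³ = [13×14/2]² = 91² = 8281
∑_{k=14}^{58} k³ = 2927521 - 8281 = 2919240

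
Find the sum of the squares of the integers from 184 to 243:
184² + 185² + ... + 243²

Use ∑_{k=1}^{n} k² = n(n+1)(2n+1)/6, then subtract the first 183 terms.
∑_{k=1}^{243} k² = 243×244×487/6 = 4812534
∑_{k=1}^{183} k² = 183×184×367/6 = 2059604
∑_{k=184}^{243} k² = 4812534 - 2059604 = 2752930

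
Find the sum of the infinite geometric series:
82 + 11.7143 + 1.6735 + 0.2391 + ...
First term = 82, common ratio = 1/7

For |r| < 1, S = a / (1 - r)
S = 82 / (1 - (1/7))
S = 82 / (6/7)
S = 287/3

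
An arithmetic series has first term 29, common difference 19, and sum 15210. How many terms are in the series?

Using S = n/2 × [2a + (n-1)d]
15210 = n/2 × [2(29) + (n-1)(19)]
15210 = n/2 × [58 + 19n - 19]
30420 = n × [39 + 19n]
19n² + (39)n - 30420 = 0
Discriminant: Δ = (39)² - 4(19)(-30420) = 1521 + 2311920 = 2313441
√Δ = 1521
n = [-(39) + √Δ] / (2·19) = (-39 + 1521) / 38 = 1482 / 38 = 39
(The negative root is discarded since n must be a positive integer.)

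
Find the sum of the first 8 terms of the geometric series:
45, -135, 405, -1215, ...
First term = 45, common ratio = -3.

Sₙ = a(1 - rⁿ) / (1 - r)
S_8 = 45(1 - (-3)^8) / (1 - (-3))
S_8 = 45(1 - 6561) / (4)
S_8 = -73800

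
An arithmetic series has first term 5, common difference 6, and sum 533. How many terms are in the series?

Using S = n/2 × [2a + (n-1)d]
533 = n/2 × [2(5) + (n-1)(6)]
533 = n/2 × [10 + 6n - 6]
1066 = n × [4 + 6n]
6n² + (4)n - 1066 = 0
Discriminant: Δ = (4)² - 4(6)(-1066) = 16 + 25584 = 25600
√Δ = 160
n = [-(4) + √Δ] / (2·6) = (-4 + 160) / 12 = 156 / 12 = 13
(The negative root is discarded since n must be a positive integer.)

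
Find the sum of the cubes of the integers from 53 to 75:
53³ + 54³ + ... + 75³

Use ∑_{k=1}^{n} k³ = [n(n+1)/2]², then subtract the first 52 terms.
∑_{k=1}^{75} k³ = [75×76/2]² = 2850² = 8122500
∑_{k=1}^{52} k³ = [52×53/2]² = 1378² = 1898884
∑_{k=53}^{75} k³ = 8122500 - 1898884 = 6223616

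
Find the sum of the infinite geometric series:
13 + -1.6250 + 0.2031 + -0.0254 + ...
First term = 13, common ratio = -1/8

For |r| < 1, S = a / (1 - r)
S = 13 / (1 - (-1/8))
S = 13 / (9/8)
S = 104/9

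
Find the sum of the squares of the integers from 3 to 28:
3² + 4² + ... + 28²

Use ∑_{k=1}^{n} k² = n(n+1)(2n+1)/6, then subtract the first 2 terms.
∑_{k=1}^{28} k² = 28×29×57/6 = 7714
∑_{k=1}^{2} k² = 2×3×5/6 = 5
∑_{k=3}^{28} k² = 7714 - 5 = 7709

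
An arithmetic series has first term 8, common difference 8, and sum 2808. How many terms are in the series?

Using S = n/2 × [2a + (n-1)d]
2808 = n/2 × [2(8) + (n-1)(8)]
2808 = n/2 × [16 + 8n - 8]
5616 = n × [8 + 8n]
8n² + (8)n - 5616 = 0
Discriminant: Δ = (8)² - 4(8)(-5616) = 64 + 179712 = 179776
√Δ = 424
n = [-(8) + √Δ] / (2·8) = (-8 + 424) / 16 = 416 / 16 = 26
(The negative root is discarded since n must be a positive integer.)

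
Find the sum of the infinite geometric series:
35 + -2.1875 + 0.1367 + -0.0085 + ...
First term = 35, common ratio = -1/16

For |r| < 1, S = a / (1 - r)
S = 35 / (1 - (-1/16))
S = 35 / (17/16)
S = 560/17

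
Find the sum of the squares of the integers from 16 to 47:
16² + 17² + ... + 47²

Use ∑_{k=1}^{n} k² = n(n+1)(2n+1)/6, then subtract the first 15 terms.
∑_{k=1}^{47} k² = 47×48×95/6 = 35720
∑_{k=1}^{15} k² = 15×16×31/6 = 1240
∑_{k=16}^{47} k² = 35720 - 1240 = 34480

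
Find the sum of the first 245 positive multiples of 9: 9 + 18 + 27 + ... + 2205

Factor out 9: = 9(1 + 2 + ... + 245) = 9 × n(n+1)/2
= 9 × 245×246/2
= 9 × 30135
= 271215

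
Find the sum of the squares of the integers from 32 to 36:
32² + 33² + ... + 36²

Use ∑_{k=1}^{n} k² = n(n+1)(2n+1)/6, then subtract the first 31 terms.
∑_{k=1}^{36} k² = 36×37×73/6 = 16206
∑_{k=1}^{31} k² = 31×32×63/6 = 10416
∑_{k=32}^{36} k² = 16206 - 10416 = 5790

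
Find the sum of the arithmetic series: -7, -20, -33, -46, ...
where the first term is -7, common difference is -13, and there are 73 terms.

Sₙ = n/2 × (first + last)
Last term = a + (n-1)d = -7 + (73-1)×(-13) = -943
S_73 = 73/2 × (-7 + (-943))
S_73 = 73/2 × (-950) = -34675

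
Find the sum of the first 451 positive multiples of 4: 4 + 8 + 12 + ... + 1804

Factor out 4: = 4(1 + 2 + ... + 451) = 4 × n(n+1)/2
= 4 × 451×452/2
= 4 × 101926
= 407704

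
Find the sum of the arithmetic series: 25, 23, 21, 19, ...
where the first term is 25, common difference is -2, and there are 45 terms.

Sₙ = n/2 × (first + last)
Last term = a + (n-1)d = 25 + (45-1)×(-2) = -63
S_45 = 45/2 × (25 + (-63))
S_45 = 45/2 × (-38) = -855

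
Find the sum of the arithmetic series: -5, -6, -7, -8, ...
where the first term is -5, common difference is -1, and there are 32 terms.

Sₙ = n/2 × (first + last)
Last term = a + (n-1)d = -5 + (32-1)×(-1) = -36
S_32 = 32/2 × (-5 + (-36))
S_32 = 32/2 × (-41) = -656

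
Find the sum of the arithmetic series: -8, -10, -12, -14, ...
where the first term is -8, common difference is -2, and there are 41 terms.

Sₙ = n/2 × (first + last)
Last term = a + (n-1)d = -8 + (41-1)×(-2) = -88
S_41 = 41/2 × (-8 + (-88))
S_41 = 41/2 × (-96) = -1968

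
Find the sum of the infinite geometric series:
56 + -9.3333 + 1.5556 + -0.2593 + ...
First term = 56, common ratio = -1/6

For |r| < 1, S = a / (1 - r)
S = 56 / (1 - (-1/6))
S = 56 / (7/6)
S = 48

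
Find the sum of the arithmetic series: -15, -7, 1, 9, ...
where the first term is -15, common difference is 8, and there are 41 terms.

Sₙ = n/2 × (first + last)
Last term = a + (n-1)d = -15 + (41-1)×8 = 305
S_41 = 41/2 × (-15 + 305)
S_41 = 41/2 × 290 = 5945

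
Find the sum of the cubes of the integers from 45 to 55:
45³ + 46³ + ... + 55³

Use ∑_{k=1}^{n} k³ = [n(n+1)/2]², then subtract the first 44 terms.
∑_{k=1}^{55} k³ = [55×56/2]² = 1540² = 2371600
∑_{k=1}^{44} k³ = [44×45/2]² = 990² = 980100
∑_{k=45}^{55} k³ = 2371600 - 980100 = 1391500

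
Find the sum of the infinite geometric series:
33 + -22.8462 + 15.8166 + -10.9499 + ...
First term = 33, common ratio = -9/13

For |r| < 1, S = a / (1 - r)
S = 33 / (1 - (-9/13))
S = 33 / (22/13)
S = 39/2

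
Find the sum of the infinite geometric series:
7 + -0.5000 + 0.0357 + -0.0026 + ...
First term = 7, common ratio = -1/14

For |r| < 1, S = a / (1 - r)
S = 7 / (1 - (-1/14))
S = 7 / (15/14)
S = 98/15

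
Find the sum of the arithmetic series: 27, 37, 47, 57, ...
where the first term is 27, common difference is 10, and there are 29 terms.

Sₙ = n/2 × (first + last)
Last term = a + (n-1)d = 27 + (29-1)×10 = 307
S_29 = 29/2 × (27 + 307)
S_29 = 29/2 × 334 = 4843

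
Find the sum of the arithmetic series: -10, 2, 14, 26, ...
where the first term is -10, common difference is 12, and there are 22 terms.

Sₙ = n/2 × (first + last)
Last term = a + (n-1)d = -10 + (22-1)×12 = 242
S_22 = 22/2 × (-10 + 242)
S_22 = 22/2 × 232 = 2552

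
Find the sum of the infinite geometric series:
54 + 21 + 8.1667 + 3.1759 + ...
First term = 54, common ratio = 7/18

For |r| < 1, S = a / (1 - r)
S = 54 / (1 - (7/18))
S = 54 / (11/18)
S = 972/11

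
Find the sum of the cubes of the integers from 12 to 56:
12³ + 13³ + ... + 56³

Use ∑_{k=1}^{n} k³ = [n(n+1)/2]², then subtract the first 11 terms.
∑_{k=1}^{56} k³ = [56×57/2]² = 1596² = 2547216
∑_{k=1}^{11} k³ = [11×12/2]² = 66² = 4356
∑_{k=12}^{56} k³ = 2547216 - 4356 = 2542860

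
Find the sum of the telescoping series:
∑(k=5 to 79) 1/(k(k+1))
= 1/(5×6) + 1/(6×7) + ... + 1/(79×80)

Partial fractions: 1/(k(k+1)) = 1/k - 1/(k+1)
The series telescopes:
= (1/5 - 1/6) + (1/6 - 1/7) + ... + (1/79 - 1/80)
= 1/5 - 1/80
= 3/16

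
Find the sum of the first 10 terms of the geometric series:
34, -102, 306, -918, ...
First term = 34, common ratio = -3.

Sₙ = a(1 - rⁿ) / (1 - r)
S_10 = 34(1 - (-3)^10) / (1 - (-3))
S_10 = 34(1 - 59049) / (4)
S_10 = -501908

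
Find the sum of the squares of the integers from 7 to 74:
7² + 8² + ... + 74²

Use ∑_{k=1}^{n} k² = n(n+1)(2n+1)/6, then subtract the first 6 terms.
∑_{k=1}^{74} k² = 74×75×149/6 = 137825
∑_{k=1}^{6} k² = 6×7×13/6 = 91
∑_{k=7}^{74} k² = 137825 - 91 = 137734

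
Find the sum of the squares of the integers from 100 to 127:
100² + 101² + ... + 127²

Use ∑_{k=1}^{n} k² = n(n+1)(2n+1)/6, then subtract the first 99 terms.
∑_{k=1}^{127} k² = 127×128×255/6 = 690880
∑_{k=1}^{99} k² = 99×100×199/6 = 328350
∑_{k=100}^{127} k² = 690880 - 328350 = 362530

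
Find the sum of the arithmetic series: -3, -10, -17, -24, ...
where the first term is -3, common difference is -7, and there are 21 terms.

Sₙ = n/2 × (first + last)
Last term = a + (n-1)d = -3 + (21-1)×(-7) = -143
S_21 = 21/2 × (-3 + (-143))
S_21 = 21/2 × (-146) = -1533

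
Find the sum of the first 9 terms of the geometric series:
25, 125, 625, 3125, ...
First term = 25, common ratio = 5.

Sₙ = a(1 - rⁿ) / (1 - r)
S_9 = 25(1 - 5^9) / (1 - 5)
S_9 = 25(1 - 1953125) / (-4)
S_9 = 12207025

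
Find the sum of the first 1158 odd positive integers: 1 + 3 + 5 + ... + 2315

Sum of first n odd numbers = n²
= 1158²
= 1340964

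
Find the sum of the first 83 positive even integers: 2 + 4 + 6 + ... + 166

Sum of first n even numbers = n(n+1)
= 83×84
= 6972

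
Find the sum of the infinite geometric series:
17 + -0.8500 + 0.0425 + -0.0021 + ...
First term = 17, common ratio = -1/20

For |r| < 1, S = a / (1 - r)
S = 17 / (1 - (-1/20))
S = 17 / (21/20)
S = 340/21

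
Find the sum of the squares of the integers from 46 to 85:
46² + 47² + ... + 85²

Use ∑_{k=1}^{n} k² = n(n+1)(2n+1)/6, then subtract the first 45 terms.
∑_{k=1}^{85} k² = 85×86×171/6 = 208335
∑_{k=1}^{45} k² = 45×46×91/6 = 31395
∑_{k=46}^{85} k² = 208335 - 31395 = 176940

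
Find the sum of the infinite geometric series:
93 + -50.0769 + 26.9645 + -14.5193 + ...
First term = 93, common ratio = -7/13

For |r| < 1, S = a / (1 - r)
S = 93 / (1 - (-7/13))
S = 93 / (20/13)
S = 1209/20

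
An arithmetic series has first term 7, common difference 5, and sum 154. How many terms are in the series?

Using S = n/2 × [2a + (n-1)d]
154 = n/2 × [2(7) + (n-1)(5)]
154 = n/2 × [14 + 5n - 5]
308 = n × [9 + 5n]
5n² + (9)n - 308 = 0
Discriminant: Δ = (9)² - 4(5)(-308) = 81 + 6160 = 6241
√Δ = 79
n = [-(9) + √Δ] / (2·5) = (-9 + 79) / 10 = 70 / 10 = 7
(The negative root is discarded since n must be a positive integer.)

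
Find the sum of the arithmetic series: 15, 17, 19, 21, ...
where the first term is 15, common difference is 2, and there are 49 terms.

Sₙ = n/2 × (first + last)
Last term = a + (n-1)d = 15 + (49-1)×2 = 111
S_49 = 49/2 × (15 + 111)
S_49 = 49/2 × 126 = 3087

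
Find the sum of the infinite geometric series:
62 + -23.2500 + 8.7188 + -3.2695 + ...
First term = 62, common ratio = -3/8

For |r| < 1, S = a / (1 - r)
S = 62 / (1 - (-3/8))
S = 62 / (11/8)
S = 496/11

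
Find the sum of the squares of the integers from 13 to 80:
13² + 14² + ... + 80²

Use ∑_{k=1}^{n} k² = n(n+1)(2n+1)/6, then subtract the first 12 terms.
∑_{k=1}^{80} k² = 80×81×161/6 = 173880
∑_{k=1}^{12} k² = 12×13×25/6 = 650
∑_{k=13}^{80} k² = 173880 - 650 = 173230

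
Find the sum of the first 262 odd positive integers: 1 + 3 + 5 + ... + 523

Sum of first n odd numbers = n²
= 262²
= 68644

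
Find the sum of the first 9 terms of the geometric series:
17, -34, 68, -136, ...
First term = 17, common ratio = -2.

Sₙ = a(1 - rⁿ) / (1 - r)
S_9 = 17(1 - (-2)^9) / (1 - (-2))
S_9 = 17(1 - (-512)) / (3)
S_9 = 2907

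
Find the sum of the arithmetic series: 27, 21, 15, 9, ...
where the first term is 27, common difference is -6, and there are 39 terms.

Sₙ = n/2 × (first + last)
Last term = a + (n-1)d = 27 + (39-1)×(-6) = -201
S_39 = 39/2 × (27 + (-201))
S_39 = 39/2 × (-174) = -3393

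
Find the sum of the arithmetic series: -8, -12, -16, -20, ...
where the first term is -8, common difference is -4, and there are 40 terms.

Sₙ = n/2 × (first + last)
Last term = a + (n-1)d = -8 + (40-1)×(-4) = -164
S_40 = 40/2 × (-8 + (-164))
S_40 = 40/2 × (-172) = -3440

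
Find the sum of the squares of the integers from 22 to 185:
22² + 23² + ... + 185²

Use ∑_{k=1}^{n} k² = n(n+1)(2n+1)/6, then subtract the first 21 terms.
∑_{k=1}^{185} k² = 185×186×371/6 = 2127685
∑_{k=1}^{21} k² = 21×22×43/6 = 3311
∑_{k=22}^{185} k² = 2127685 - 3311 = 2124374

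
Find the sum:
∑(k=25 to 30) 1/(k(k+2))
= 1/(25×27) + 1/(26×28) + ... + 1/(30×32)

Partial fractions: 1/(k(k+2)) = (1/2)[1/k - 1/(k+2)]
Telescoping leaves the first two and last two terms:
= (1/2)[1/25 + 1/26 - 1/31 - 1/32]
= 4821/644800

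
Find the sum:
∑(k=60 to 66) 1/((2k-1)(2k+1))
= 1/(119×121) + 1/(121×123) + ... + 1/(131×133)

Partial fractions: 1/((2k-1)(2k+1)) = (1/2)[1/(2k-1) - 1/(2k+1)]
The series telescopes:
= (1/2)[1/119 - 1/133]
= 1/2261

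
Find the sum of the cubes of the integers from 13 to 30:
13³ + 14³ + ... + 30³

Use ∑_{k=1}^{n} k³ = [n(n+1)/2]², then subtract the first 12 terms.
∑_{k=1}^{30} k³ = [30×31/2]² = 465² = 216225
∑_{k=1}^{12} k³ = [12×13/2]² = 78² = 6084
∑_{k=13}^{30} k³ = 216225 - 6084 = 210141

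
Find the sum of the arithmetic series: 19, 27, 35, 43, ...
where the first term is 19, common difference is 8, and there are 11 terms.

Sₙ = n/2 × (first + last)
Last term = a + (n-1)d = 19 + (11-1)×8 = 99
S_11 = 11/2 × (19 + 99)
S_11 = 11/2 × 118 = 649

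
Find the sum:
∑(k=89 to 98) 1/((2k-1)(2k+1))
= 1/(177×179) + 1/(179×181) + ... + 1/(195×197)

Partial fractions: 1/((2k-1)(2k+1)) = (1/2)[1/(2k-1) - 1/(2k+1)]
The series telescopes:
= (1/2)[1/177 - 1/197]
= 10/34869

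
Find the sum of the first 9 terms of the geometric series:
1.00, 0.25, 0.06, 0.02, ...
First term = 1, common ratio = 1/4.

Sₙ = a(1 - rⁿ) / (1 - r)
S_9 = 1(1 - (1/4)^9) / (1 - (1/4))
S_9 = 1(1 - (1/262144)) / (3/4)
S_9 = 87381/65536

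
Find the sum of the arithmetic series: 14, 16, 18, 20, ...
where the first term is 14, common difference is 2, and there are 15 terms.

Sₙ = n/2 × (first + last)
Last term = a + (n-1)d = 14 + (15-1)×2 = 42
S_15 = 15/2 × (14 + 42)
S_15 = 15/2 × 56 = 420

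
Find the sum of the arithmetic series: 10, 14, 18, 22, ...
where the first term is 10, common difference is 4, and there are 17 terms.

Sₙ = n/2 × (first + last)
Last term = a + (n-1)d = 10 + (17-1)×4 = 74
S_17 = 17/2 × (10 + 74)
S_17 = 17/2 × 84 = 714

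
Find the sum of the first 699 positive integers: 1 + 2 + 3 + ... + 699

Formula: ∑k = n(n+1)/2
= 699×700/2
= 489300/2
= 244650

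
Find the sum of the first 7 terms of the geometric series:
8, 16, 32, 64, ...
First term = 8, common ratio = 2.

Sₙ = a(1 - rⁿ) / (1 - r)
S_7 = 8(1 - 2^7) / (1 - 2)
S_7 = 8(1 - 128) / (-1)
S_7 = 1016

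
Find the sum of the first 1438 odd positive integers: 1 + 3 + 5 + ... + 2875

Sum of first n odd numbers = n²
= 1438²
= 2067844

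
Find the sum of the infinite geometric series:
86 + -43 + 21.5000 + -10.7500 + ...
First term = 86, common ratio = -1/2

For |r| < 1, S = a / (1 - r)
S = 86 / (1 - (-1/2))
S = 86 / (3/2)
S = 172/3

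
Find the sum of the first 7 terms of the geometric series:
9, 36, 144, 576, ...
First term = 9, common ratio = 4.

Sₙ = a(1 - rⁿ) / (1 - r)
S_7 = 9(1 - 4^7) / (1 - 4)
S_7 = 9(1 - 16384) / (-3)
S_7 = 49149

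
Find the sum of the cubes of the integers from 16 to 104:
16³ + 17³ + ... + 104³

Use ∑_{k=1}^{n} k³ = [n(n+1)/2]², then subtract the first 15 terms.
∑_{k=1}^{104} k³ = [104×105/2]² = 5460² = 29811600
∑_{k=1}^{15} k³ = [15×16/2]² = 120² = 14400
∑_{k=16}^{104} k³ = 29811600 - 14400 = 29797200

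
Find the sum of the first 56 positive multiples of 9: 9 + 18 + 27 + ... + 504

Factor out 9: = 9(1 + 2 + ... + 56) = 9 × n(n+1)/2
= 9 × 56×57/2
= 9 × 1596
= 14364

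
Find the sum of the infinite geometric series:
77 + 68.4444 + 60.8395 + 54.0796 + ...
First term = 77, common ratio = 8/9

For |r| < 1, S = a / (1 - r)
S = 77 / (1 - (8/9))
S = 77 / (1/9)
S = 693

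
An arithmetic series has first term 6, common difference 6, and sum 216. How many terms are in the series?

Using S = n/2 × [2a + (n-1)d]
216 = n/2 × [2(6) + (n-1)(6)]
216 = n/2 × [12 + 6n - 6]
432 = n × [6 + 6n]
6n² + (6)n - 432 = 0
Discriminant: Δ = (6)² - 4(6)(-432) = 36 + 10368 = 10404
√Δ = 102
n = [-(6) + √Δ] / (2·6) = (-6 + 102) / 12 = 96 / 12 = 8
(The negative root is discarded since n must be a positive integer.)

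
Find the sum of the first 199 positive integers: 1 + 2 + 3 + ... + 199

Formula: ∑k = n(n+1)/2
= 199×200/2
= 39800/2
= 19900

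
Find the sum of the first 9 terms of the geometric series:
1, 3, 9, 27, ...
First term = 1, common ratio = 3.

Sₙ = a(1 - rⁿ) / (1 - r)
S_9 = 1(1 - 3^9) / (1 - 3)
S_9 = 1(1 - 19683) / (-2)
S_9 = 9841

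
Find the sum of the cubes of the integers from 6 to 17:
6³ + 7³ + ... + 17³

Use ∑_{k=1}^{n} k³ = [n(n+1)/2]², then subtract the first 5 terms.
∑_{k=1}^{17} k³ = [17×18/2]² = 153² = 23409
∑_{k=1}^{5} k³ = [5×6/2]² = 15² = 225
∑_{k=6}^{17} k³ = 23409 - 225 = 23184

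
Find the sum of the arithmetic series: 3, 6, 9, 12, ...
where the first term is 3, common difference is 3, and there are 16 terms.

Sₙ = n/2 × (first + last)
Last term = a + (n-1)d = 3 + (16-1)×3 = 48
S_16 = 16/2 × (3 + 48)
S_16 = 16/2 × 51 = 408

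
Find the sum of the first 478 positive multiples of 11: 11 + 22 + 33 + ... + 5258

Factor out 11: = 11(1 + 2 + ... + 478) = 11 × n(n+1)/2
= 11 × 478×479/2
= 11 × 114481
= 1259291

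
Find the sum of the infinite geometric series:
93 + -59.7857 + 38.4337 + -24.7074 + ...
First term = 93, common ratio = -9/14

For |r| < 1, S = a / (1 - r)
S = 93 / (1 - (-9/14))
S = 93 / (23/14)
S = 1302/23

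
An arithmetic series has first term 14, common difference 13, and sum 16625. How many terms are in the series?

Using S = n/2 × [2a + (n-1)d]
16625 = n/2 × [2(14) + (n-1)(13)]
16625 = n/2 × [28 + 13n - 13]
33250 = n × [15 + 13n]
13n² + (15)n - 33250 = 0
Discriminant: Δ = (15)² - 4(13)(-33250) = 225 + 1729000 = 1729225
√Δ = 1315
n = [-(15) + √Δ] / (2·13) = (-15 + 1315) / 26 = 1300 / 26 = 50
(The negative root is discarded since n must be a positive integer.)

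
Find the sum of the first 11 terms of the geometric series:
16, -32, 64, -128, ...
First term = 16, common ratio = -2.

Sₙ = a(1 - rⁿ) / (1 - r)
S_11 = 16(1 - (-2)^11) / (1 - (-2))
S_11 = 16(1 - (-2048)) / (3)
S_11 = 10928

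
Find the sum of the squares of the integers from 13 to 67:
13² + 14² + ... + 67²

Use ∑_{k=1}^{n} k² = n(n+1)(2n+1)/6, then subtract the first 12 terms.
∑_{k=1}^{67} k² = 67×68×135/6 = 102510
∑_{k=1}^{12} k² = 12×13×25/6 = 650
∑_{k=13}^{67} k² = 102510 - 650 = 101860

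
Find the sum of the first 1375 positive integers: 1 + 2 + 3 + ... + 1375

Formula: ∑k = n(n+1)/2
= 1375×1376/2
= 1892000/2
= 946000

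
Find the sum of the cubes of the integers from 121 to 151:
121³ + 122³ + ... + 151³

Use ∑_{k=1}^{n} k³ = [n(n+1)/2]², then subtract the first 120 terms.
∑_{k=1}^{151} k³ = [151×152/2]² = 11476² = 131698576
∑_{k=1}^{120} k³ = [120×121/2]² = 7260² = 52707600
∑_{k=121}^{151} k³ = 131698576 - 52707600 = 78990976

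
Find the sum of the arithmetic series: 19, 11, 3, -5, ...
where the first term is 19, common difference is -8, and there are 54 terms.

Sₙ = n/2 × (first + last)
Last term = a + (n-1)d = 19 + (54-1)×(-8) = -405
S_54 = 54/2 × (19 + (-405))
S_54 = 54/2 × (-386) = -10422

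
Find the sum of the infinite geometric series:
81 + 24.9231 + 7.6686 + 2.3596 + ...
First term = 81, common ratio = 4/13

For |r| < 1, S = a / (1 - r)
S = 81 / (1 - (4/13))
S = 81 / (9/13)
S = 117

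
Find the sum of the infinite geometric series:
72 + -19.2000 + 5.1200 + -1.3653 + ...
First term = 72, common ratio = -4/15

For |r| < 1, S = a / (1 - r)
S = 72 / (1 - (-4/15))
S = 72 / (19/15)
S = 1080/19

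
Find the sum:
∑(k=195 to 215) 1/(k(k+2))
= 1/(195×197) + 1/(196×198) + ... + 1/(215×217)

Partial fractions: 1/(k(k+2)) = (1/2)[1/k - 1/(k+2)]
Telescoping leaves the first two and last two terms:
= (1/2)[1/195 + 1/196 - 1/216 - 1/217]
= 21163/42653520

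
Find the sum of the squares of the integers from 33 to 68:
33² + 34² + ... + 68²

Use ∑_{k=1}^{n} k² = n(n+1)(2n+1)/6, then subtract the first 32 terms.
∑_{k=1}^{68} k² = 68×69×137/6 = 107134
∑_{k=1}^{32} k² = 32×33×65/6 = 11440
∑_{k=33}^{68} k² = 107134 - 11440 = 95694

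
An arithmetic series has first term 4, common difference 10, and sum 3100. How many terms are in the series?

Using S = n/2 × [2a + (n-1)d]
3100 = n/2 × [2(4) + (n-1)(10)]
3100 = n/2 × [8 + 10n - 10]
6200 = n × [-2 + 10n]
10n² + (-2)n - 6200 = 0
Discriminant: Δ = (-2)² - 4(10)(-6200) = 4 + 248000 = 248004
√Δ = 498
n = [-(-2) + √Δ] / (2·10) = (2 + 498) / 20 = 500 / 20 = 25
(The negative root is discarded since n must be a positive integer.)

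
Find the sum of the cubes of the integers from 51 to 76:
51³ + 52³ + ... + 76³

Use ∑_{k=1}^{n} k³ = [n(n+1)/2]², then subtract the first 50 terms.
∑_{k=1}^{76} k³ = [76×77/2]² = 2926² = 8561476
∑_{k=1}^{50} k³ = [50×51/2]² = 1275² = 1625625
∑_{k=51}^{76} k³ = 8561476 - 1625625 = 6935851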